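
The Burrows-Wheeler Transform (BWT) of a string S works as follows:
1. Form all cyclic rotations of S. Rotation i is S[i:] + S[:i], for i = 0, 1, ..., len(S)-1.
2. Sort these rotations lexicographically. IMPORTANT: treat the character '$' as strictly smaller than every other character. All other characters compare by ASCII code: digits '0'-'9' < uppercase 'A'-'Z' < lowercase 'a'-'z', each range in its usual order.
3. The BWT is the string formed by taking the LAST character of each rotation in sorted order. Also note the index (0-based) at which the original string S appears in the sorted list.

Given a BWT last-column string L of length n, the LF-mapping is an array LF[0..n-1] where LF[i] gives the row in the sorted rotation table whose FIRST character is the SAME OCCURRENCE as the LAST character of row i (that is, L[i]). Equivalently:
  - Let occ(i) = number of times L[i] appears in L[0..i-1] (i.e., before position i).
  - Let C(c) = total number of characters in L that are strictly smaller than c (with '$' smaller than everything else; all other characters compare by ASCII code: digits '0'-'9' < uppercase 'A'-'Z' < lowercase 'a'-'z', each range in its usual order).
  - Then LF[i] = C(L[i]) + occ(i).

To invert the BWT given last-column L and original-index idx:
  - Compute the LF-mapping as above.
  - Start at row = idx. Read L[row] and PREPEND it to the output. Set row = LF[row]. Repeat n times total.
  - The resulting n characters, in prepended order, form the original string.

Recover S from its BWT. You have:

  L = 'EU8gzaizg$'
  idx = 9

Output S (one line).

LF mapping: 2 3 1 5 8 4 7 9 6 0
Walk LF starting at row 9, prepending L[row]:
  step 1: row=9, L[9]='$', prepend. Next row=LF[9]=0
  step 2: row=0, L[0]='E', prepend. Next row=LF[0]=2
  step 3: row=2, L[2]='8', prepend. Next row=LF[2]=1
  step 4: row=1, L[1]='U', prepend. Next row=LF[1]=3
  step 5: row=3, L[3]='g', prepend. Next row=LF[3]=5
  step 6: row=5, L[5]='a', prepend. Next row=LF[5]=4
  step 7: row=4, L[4]='z', prepend. Next row=LF[4]=8
  step 8: row=8, L[8]='g', prepend. Next row=LF[8]=6
  step 9: row=6, L[6]='i', prepend. Next row=LF[6]=7
  step 10: row=7, L[7]='z', prepend. Next row=LF[7]=9
Reversed output: zigzagU8E$

Answer: zigzagU8E$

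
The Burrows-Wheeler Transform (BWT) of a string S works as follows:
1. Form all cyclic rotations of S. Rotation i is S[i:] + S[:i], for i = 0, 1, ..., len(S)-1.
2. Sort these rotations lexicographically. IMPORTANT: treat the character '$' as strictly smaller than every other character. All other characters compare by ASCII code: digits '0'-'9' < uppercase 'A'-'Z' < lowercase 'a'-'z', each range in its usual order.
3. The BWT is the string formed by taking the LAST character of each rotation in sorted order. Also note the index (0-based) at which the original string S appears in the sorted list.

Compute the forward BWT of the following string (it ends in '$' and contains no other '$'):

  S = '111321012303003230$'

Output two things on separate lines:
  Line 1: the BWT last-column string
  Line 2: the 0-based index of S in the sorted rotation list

Answer: 0331302$10133120210
7

Derivation:
All 19 rotations (rotation i = S[i:]+S[:i]):
  rot[0] = 111321012303003230$
  rot[1] = 11321012303003230$1
  rot[2] = 1321012303003230$11
  rot[3] = 321012303003230$111
  rot[4] = 21012303003230$1113
  rot[5] = 1012303003230$11132
  rot[6] = 012303003230$111321
  rot[7] = 12303003230$1113210
  rot[8] = 2303003230$11132101
  rot[9] = 303003230$111321012
  rot[10] = 03003230$1113210123
  rot[11] = 3003230$11132101230
  rot[12] = 003230$111321012303
  rot[13] = 03230$1113210123030
  rot[14] = 3230$11132101230300
  rot[15] = 230$111321012303003
  rot[16] = 30$1113210123030032
  rot[17] = 0$11132101230300323
  rot[18] = $111321012303003230
Sorted (with $ < everything):
  sorted[0] = $111321012303003230  (last char: '0')
  sorted[1] = 0$11132101230300323  (last char: '3')
  sorted[2] = 003230$111321012303  (last char: '3')
  sorted[3] = 012303003230$111321  (last char: '1')
  sorted[4] = 03003230$1113210123  (last char: '3')
  sorted[5] = 03230$1113210123030  (last char: '0')
  sorted[6] = 1012303003230$11132  (last char: '2')
  sorted[7] = 111321012303003230$  (last char: '$')
  sorted[8] = 11321012303003230$1  (last char: '1')
  sorted[9] = 12303003230$1113210  (last char: '0')
  sorted[10] = 1321012303003230$11  (last char: '1')
  sorted[11] = 21012303003230$1113  (last char: '3')
  sorted[12] = 230$111321012303003  (last char: '3')
  sorted[13] = 2303003230$11132101  (last char: '1')
  sorted[14] = 30$1113210123030032  (last char: '2')
  sorted[15] = 3003230$11132101230  (last char: '0')
  sorted[16] = 303003230$111321012  (last char: '2')
  sorted[17] = 321012303003230$111  (last char: '1')
  sorted[18] = 3230$11132101230300  (last char: '0')
Last column: 0331302$10133120210
Original string S is at sorted index 7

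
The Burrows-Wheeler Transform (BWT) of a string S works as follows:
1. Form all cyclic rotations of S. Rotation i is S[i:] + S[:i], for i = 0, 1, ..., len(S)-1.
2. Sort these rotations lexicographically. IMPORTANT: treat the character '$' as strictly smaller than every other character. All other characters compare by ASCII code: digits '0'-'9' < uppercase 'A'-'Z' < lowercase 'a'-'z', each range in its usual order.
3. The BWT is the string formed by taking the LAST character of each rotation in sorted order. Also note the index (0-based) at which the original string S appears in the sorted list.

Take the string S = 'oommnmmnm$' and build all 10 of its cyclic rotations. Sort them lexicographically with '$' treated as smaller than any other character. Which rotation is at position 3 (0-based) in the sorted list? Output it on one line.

Answer: mmnmmnm$oo

Derivation:
All 10 rotations (rotation i = S[i:]+S[:i]):
  rot[0] = oommnmmnm$
  rot[1] = ommnmmnm$o
  rot[2] = mmnmmnm$oo
  rot[3] = mnmmnm$oom
  rot[4] = nmmnm$oomm
  rot[5] = mmnm$oommn
  rot[6] = mnm$oommnm
  rot[7] = nm$oommnmm
  rot[8] = m$oommnmmn
  rot[9] = $oommnmmnm
Sorted (with $ < everything):
  sorted[0] = $oommnmmnm
  sorted[1] = m$oommnmmn
  sorted[2] = mmnm$oommn
  sorted[3] = mmnmmnm$oo
  sorted[4] = mnm$oommnm
  sorted[5] = mnmmnm$oom
  sorted[6] = nm$oommnmm
  sorted[7] = nmmnm$oomm
  sorted[8] = ommnmmnm$o
  sorted[9] = oommnmmnm$
sorted[3] = mmnmmnm$oo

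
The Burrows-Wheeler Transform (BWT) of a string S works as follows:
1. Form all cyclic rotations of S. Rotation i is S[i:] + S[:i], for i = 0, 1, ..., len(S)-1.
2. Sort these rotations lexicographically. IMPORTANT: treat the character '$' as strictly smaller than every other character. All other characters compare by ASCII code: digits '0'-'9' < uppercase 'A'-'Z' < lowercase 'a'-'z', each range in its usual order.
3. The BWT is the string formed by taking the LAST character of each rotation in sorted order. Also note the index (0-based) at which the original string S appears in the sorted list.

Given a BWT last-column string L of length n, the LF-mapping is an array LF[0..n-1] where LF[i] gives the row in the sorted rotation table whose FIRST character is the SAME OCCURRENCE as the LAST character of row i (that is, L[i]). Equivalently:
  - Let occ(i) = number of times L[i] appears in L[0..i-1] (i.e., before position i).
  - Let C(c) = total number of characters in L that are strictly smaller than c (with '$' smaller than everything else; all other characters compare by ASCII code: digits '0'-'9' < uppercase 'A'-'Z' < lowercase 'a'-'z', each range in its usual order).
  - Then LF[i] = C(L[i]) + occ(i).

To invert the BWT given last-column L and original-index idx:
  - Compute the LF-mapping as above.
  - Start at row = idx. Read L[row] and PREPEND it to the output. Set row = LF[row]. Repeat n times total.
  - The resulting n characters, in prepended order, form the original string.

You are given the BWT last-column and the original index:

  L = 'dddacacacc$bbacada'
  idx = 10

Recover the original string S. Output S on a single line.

Answer: caddaadaabcbccacd$

Derivation:
LF mapping: 14 15 16 1 9 2 10 3 11 12 0 7 8 4 13 5 17 6
Walk LF starting at row 10, prepending L[row]:
  step 1: row=10, L[10]='$', prepend. Next row=LF[10]=0
  step 2: row=0, L[0]='d', prepend. Next row=LF[0]=14
  step 3: row=14, L[14]='c', prepend. Next row=LF[14]=13
  step 4: row=13, L[13]='a', prepend. Next row=LF[13]=4
  step 5: row=4, L[4]='c', prepend. Next row=LF[4]=9
  step 6: row=9, L[9]='c', prepend. Next row=LF[9]=12
  step 7: row=12, L[12]='b', prepend. Next row=LF[12]=8
  step 8: row=8, L[8]='c', prepend. Next row=LF[8]=11
  step 9: row=11, L[11]='b', prepend. Next row=LF[11]=7
  step 10: row=7, L[7]='a', prepend. Next row=LF[7]=3
  step 11: row=3, L[3]='a', prepend. Next row=LF[3]=1
  step 12: row=1, L[1]='d', prepend. Next row=LF[1]=15
  step 13: row=15, L[15]='a', prepend. Next row=LF[15]=5
  step 14: row=5, L[5]='a', prepend. Next row=LF[5]=2
  step 15: row=2, L[2]='d', prepend. Next row=LF[2]=16
  step 16: row=16, L[16]='d', prepend. Next row=LF[16]=17
  step 17: row=17, L[17]='a', prepend. Next row=LF[17]=6
  step 18: row=6, L[6]='c', prepend. Next row=LF[6]=10
Reversed output: caddaadaabcbccacd$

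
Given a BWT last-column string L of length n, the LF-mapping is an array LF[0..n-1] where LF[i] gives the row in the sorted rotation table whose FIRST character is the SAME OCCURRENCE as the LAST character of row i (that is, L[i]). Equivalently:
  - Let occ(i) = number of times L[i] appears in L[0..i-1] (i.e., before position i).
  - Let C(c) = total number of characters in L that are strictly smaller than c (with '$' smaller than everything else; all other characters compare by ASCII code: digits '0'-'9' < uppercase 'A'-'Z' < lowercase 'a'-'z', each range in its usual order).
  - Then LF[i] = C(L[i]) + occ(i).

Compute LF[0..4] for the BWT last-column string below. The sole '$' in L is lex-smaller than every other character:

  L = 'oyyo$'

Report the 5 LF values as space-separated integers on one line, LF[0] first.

Char counts: '$':1, 'o':2, 'y':2
C (first-col start): C('$')=0, C('o')=1, C('y')=3
L[0]='o': occ=0, LF[0]=C('o')+0=1+0=1
L[1]='y': occ=0, LF[1]=C('y')+0=3+0=3
L[2]='y': occ=1, LF[2]=C('y')+1=3+1=4
L[3]='o': occ=1, LF[3]=C('o')+1=1+1=2
L[4]='$': occ=0, LF[4]=C('$')+0=0+0=0

Answer: 1 3 4 2 0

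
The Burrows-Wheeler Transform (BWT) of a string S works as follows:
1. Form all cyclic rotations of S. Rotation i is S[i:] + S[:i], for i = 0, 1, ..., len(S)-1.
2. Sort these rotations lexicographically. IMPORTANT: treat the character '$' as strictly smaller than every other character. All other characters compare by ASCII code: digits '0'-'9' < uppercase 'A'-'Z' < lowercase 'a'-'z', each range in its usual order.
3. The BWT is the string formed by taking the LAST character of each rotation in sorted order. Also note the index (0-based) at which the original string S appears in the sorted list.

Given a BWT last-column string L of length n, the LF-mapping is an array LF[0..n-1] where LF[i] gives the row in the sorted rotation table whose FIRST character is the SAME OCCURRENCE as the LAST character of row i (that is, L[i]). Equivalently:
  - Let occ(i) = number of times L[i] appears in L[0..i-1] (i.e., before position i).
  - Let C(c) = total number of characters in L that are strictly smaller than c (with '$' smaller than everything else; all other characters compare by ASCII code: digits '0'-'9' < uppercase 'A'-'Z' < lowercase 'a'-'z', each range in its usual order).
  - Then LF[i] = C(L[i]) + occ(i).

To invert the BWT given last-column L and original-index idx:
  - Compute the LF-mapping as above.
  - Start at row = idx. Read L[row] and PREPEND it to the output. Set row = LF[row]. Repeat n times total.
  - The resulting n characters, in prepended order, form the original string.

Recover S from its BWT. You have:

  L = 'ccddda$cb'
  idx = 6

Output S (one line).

Answer: dbdcacdc$

Derivation:
LF mapping: 3 4 6 7 8 1 0 5 2
Walk LF starting at row 6, prepending L[row]:
  step 1: row=6, L[6]='$', prepend. Next row=LF[6]=0
  step 2: row=0, L[0]='c', prepend. Next row=LF[0]=3
  step 3: row=3, L[3]='d', prepend. Next row=LF[3]=7
  step 4: row=7, L[7]='c', prepend. Next row=LF[7]=5
  step 5: row=5, L[5]='a', prepend. Next row=LF[5]=1
  step 6: row=1, L[1]='c', prepend. Next row=LF[1]=4
  step 7: row=4, L[4]='d', prepend. Next row=LF[4]=8
  step 8: row=8, L[8]='b', prepend. Next row=LF[8]=2
  step 9: row=2, L[2]='d', prepend. Next row=LF[2]=6
Reversed output: dbdcacdc$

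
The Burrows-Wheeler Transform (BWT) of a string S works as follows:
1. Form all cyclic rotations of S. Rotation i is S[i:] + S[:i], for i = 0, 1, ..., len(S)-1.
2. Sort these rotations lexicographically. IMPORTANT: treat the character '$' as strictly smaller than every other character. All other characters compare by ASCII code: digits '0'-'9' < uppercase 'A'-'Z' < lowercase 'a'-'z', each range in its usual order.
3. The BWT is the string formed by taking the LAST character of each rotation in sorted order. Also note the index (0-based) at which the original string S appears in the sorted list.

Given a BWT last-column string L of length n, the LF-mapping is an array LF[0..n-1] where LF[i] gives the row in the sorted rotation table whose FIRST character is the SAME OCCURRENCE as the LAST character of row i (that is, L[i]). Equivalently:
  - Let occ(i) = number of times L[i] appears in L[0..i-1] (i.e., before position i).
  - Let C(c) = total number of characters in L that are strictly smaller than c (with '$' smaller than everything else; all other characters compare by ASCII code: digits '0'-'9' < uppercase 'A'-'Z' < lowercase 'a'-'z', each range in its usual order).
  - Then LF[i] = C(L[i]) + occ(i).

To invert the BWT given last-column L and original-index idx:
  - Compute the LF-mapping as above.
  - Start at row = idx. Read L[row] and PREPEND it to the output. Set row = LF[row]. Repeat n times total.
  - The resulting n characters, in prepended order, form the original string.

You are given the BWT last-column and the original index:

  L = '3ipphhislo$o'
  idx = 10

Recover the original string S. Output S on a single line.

LF mapping: 1 4 9 10 2 3 5 11 6 7 0 8
Walk LF starting at row 10, prepending L[row]:
  step 1: row=10, L[10]='$', prepend. Next row=LF[10]=0
  step 2: row=0, L[0]='3', prepend. Next row=LF[0]=1
  step 3: row=1, L[1]='i', prepend. Next row=LF[1]=4
  step 4: row=4, L[4]='h', prepend. Next row=LF[4]=2
  step 5: row=2, L[2]='p', prepend. Next row=LF[2]=9
  step 6: row=9, L[9]='o', prepend. Next row=LF[9]=7
  step 7: row=7, L[7]='s', prepend. Next row=LF[7]=11
  step 8: row=11, L[11]='o', prepend. Next row=LF[11]=8
  step 9: row=8, L[8]='l', prepend. Next row=LF[8]=6
  step 10: row=6, L[6]='i', prepend. Next row=LF[6]=5
  step 11: row=5, L[5]='h', prepend. Next row=LF[5]=3
  step 12: row=3, L[3]='p', prepend. Next row=LF[3]=10
Reversed output: philosophi3$

Answer: philosophi3$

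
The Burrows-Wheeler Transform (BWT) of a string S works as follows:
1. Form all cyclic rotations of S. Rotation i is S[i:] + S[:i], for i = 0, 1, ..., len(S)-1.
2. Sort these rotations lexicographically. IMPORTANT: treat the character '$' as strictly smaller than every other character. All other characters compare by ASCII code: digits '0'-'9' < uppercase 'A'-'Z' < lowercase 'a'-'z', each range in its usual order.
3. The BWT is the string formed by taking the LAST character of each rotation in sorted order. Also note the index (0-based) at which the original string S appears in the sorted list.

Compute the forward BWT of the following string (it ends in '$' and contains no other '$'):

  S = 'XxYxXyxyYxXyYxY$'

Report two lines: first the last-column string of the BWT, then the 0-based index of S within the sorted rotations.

Answer: Y$xxxyxyYYYXyxXX
1

Derivation:
All 16 rotations (rotation i = S[i:]+S[:i]):
  rot[0] = XxYxXyxyYxXyYxY$
  rot[1] = xYxXyxyYxXyYxY$X
  rot[2] = YxXyxyYxXyYxY$Xx
  rot[3] = xXyxyYxXyYxY$XxY
  rot[4] = XyxyYxXyYxY$XxYx
  rot[5] = yxyYxXyYxY$XxYxX
  rot[6] = xyYxXyYxY$XxYxXy
  rot[7] = yYxXyYxY$XxYxXyx
  rot[8] = YxXyYxY$XxYxXyxy
  rot[9] = xXyYxY$XxYxXyxyY
  rot[10] = XyYxY$XxYxXyxyYx
  rot[11] = yYxY$XxYxXyxyYxX
  rot[12] = YxY$XxYxXyxyYxXy
  rot[13] = xY$XxYxXyxyYxXyY
  rot[14] = Y$XxYxXyxyYxXyYx
  rot[15] = $XxYxXyxyYxXyYxY
Sorted (with $ < everything):
  sorted[0] = $XxYxXyxyYxXyYxY  (last char: 'Y')
  sorted[1] = XxYxXyxyYxXyYxY$  (last char: '$')
  sorted[2] = XyYxY$XxYxXyxyYx  (last char: 'x')
  sorted[3] = XyxyYxXyYxY$XxYx  (last char: 'x')
  sorted[4] = Y$XxYxXyxyYxXyYx  (last char: 'x')
  sorted[5] = YxXyYxY$XxYxXyxy  (last char: 'y')
  sorted[6] = YxXyxyYxXyYxY$Xx  (last char: 'x')
  sorted[7] = YxY$XxYxXyxyYxXy  (last char: 'y')
  sorted[8] = xXyYxY$XxYxXyxyY  (last char: 'Y')
  sorted[9] = xXyxyYxXyYxY$XxY  (last char: 'Y')
  sorted[10] = xY$XxYxXyxyYxXyY  (last char: 'Y')
  sorted[11] = xYxXyxyYxXyYxY$X  (last char: 'X')
  sorted[12] = xyYxXyYxY$XxYxXy  (last char: 'y')
  sorted[13] = yYxXyYxY$XxYxXyx  (last char: 'x')
  sorted[14] = yYxY$XxYxXyxyYxX  (last char: 'X')
  sorted[15] = yxyYxXyYxY$XxYxX  (last char: 'X')
Last column: Y$xxxyxyYYYXyxXX
Original string S is at sorted index 1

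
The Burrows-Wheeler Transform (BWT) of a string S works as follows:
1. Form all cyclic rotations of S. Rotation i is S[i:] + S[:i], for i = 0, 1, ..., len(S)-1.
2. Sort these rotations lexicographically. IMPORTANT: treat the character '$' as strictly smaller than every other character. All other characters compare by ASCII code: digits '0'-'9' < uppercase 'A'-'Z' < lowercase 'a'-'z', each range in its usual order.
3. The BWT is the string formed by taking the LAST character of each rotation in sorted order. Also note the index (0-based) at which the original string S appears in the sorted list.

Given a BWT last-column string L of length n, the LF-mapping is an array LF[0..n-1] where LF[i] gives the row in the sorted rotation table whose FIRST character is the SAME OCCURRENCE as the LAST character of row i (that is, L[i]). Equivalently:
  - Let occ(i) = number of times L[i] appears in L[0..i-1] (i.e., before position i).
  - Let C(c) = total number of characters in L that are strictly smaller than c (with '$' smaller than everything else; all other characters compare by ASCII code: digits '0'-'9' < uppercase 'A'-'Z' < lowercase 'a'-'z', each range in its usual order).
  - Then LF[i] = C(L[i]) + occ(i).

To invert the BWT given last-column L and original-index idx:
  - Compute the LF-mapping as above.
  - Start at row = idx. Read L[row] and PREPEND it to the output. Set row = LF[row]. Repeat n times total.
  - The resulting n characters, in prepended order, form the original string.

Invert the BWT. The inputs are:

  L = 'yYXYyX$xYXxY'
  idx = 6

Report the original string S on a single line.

LF mapping: 10 4 1 5 11 2 0 8 6 3 9 7
Walk LF starting at row 6, prepending L[row]:
  step 1: row=6, L[6]='$', prepend. Next row=LF[6]=0
  step 2: row=0, L[0]='y', prepend. Next row=LF[0]=10
  step 3: row=10, L[10]='x', prepend. Next row=LF[10]=9
  step 4: row=9, L[9]='X', prepend. Next row=LF[9]=3
  step 5: row=3, L[3]='Y', prepend. Next row=LF[3]=5
  step 6: row=5, L[5]='X', prepend. Next row=LF[5]=2
  step 7: row=2, L[2]='X', prepend. Next row=LF[2]=1
  step 8: row=1, L[1]='Y', prepend. Next row=LF[1]=4
  step 9: row=4, L[4]='y', prepend. Next row=LF[4]=11
  step 10: row=11, L[11]='Y', prepend. Next row=LF[11]=7
  step 11: row=7, L[7]='x', prepend. Next row=LF[7]=8
  step 12: row=8, L[8]='Y', prepend. Next row=LF[8]=6
Reversed output: YxYyYXXYXxy$

Answer: YxYyYXXYXxy$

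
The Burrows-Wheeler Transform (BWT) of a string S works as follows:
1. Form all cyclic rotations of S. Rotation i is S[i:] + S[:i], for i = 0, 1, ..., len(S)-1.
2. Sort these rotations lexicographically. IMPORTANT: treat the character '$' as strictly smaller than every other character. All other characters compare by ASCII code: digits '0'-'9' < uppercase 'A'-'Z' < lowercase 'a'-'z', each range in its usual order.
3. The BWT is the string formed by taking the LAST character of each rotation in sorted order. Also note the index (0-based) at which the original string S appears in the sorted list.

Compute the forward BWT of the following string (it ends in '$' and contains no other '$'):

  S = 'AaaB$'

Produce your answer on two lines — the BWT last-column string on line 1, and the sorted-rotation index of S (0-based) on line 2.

All 5 rotations (rotation i = S[i:]+S[:i]):
  rot[0] = AaaB$
  rot[1] = aaB$A
  rot[2] = aB$Aa
  rot[3] = B$Aaa
  rot[4] = $AaaB
Sorted (with $ < everything):
  sorted[0] = $AaaB  (last char: 'B')
  sorted[1] = AaaB$  (last char: '$')
  sorted[2] = B$Aaa  (last char: 'a')
  sorted[3] = aB$Aa  (last char: 'a')
  sorted[4] = aaB$A  (last char: 'A')
Last column: B$aaA
Original string S is at sorted index 1

Answer: B$aaA
1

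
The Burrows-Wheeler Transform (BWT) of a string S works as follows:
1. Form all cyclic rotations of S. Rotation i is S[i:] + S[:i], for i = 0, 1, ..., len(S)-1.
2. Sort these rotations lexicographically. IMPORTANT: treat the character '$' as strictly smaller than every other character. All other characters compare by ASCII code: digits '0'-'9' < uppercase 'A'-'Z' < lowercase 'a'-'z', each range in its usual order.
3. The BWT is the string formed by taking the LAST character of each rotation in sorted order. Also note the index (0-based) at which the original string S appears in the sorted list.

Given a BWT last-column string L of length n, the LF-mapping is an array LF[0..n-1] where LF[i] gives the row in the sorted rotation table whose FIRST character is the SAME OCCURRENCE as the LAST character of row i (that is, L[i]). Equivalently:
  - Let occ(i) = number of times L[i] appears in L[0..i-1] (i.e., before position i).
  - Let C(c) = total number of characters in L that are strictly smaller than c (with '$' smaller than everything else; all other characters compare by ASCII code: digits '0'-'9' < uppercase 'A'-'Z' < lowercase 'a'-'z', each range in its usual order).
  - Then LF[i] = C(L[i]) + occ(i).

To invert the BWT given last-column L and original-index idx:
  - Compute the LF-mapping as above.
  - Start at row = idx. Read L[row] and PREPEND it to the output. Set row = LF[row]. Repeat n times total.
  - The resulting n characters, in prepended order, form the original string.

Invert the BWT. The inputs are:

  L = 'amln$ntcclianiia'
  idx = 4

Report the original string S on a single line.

Answer: cincinnatillama$

Derivation:
LF mapping: 1 11 9 12 0 13 15 4 5 10 6 2 14 7 8 3
Walk LF starting at row 4, prepending L[row]:
  step 1: row=4, L[4]='$', prepend. Next row=LF[4]=0
  step 2: row=0, L[0]='a', prepend. Next row=LF[0]=1
  step 3: row=1, L[1]='m', prepend. Next row=LF[1]=11
  step 4: row=11, L[11]='a', prepend. Next row=LF[11]=2
  step 5: row=2, L[2]='l', prepend. Next row=LF[2]=9
  step 6: row=9, L[9]='l', prepend. Next row=LF[9]=10
  step 7: row=10, L[10]='i', prepend. Next row=LF[10]=6
  step 8: row=6, L[6]='t', prepend. Next row=LF[6]=15
  step 9: row=15, L[15]='a', prepend. Next row=LF[15]=3
  step 10: row=3, L[3]='n', prepend. Next row=LF[3]=12
  step 11: row=12, L[12]='n', prepend. Next row=LF[12]=14
  step 12: row=14, L[14]='i', prepend. Next row=LF[14]=8
  step 13: row=8, L[8]='c', prepend. Next row=LF[8]=5
  step 14: row=5, L[5]='n', prepend. Next row=LF[5]=13
  step 15: row=13, L[13]='i', prepend. Next row=LF[13]=7
  step 16: row=7, L[7]='c', prepend. Next row=LF[7]=4
Reversed output: cincinnatillama$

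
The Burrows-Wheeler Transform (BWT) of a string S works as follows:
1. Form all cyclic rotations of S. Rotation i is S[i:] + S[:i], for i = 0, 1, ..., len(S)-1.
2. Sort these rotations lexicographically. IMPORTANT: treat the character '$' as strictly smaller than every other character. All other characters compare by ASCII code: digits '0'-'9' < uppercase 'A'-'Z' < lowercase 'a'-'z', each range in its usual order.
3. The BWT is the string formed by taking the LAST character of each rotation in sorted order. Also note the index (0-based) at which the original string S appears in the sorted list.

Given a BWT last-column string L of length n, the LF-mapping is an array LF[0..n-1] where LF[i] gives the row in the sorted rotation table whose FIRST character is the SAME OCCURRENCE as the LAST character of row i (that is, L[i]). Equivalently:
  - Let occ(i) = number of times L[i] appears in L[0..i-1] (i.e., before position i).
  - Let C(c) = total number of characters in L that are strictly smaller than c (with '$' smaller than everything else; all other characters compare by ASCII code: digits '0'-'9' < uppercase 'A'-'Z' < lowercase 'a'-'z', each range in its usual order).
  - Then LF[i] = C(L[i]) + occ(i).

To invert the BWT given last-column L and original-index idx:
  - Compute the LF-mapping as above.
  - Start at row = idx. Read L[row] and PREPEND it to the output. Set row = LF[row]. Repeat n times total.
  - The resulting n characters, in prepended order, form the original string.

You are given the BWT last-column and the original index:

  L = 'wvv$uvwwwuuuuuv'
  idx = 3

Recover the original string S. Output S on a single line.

Answer: uvwvuvuwuwvuuw$

Derivation:
LF mapping: 11 7 8 0 1 9 12 13 14 2 3 4 5 6 10
Walk LF starting at row 3, prepending L[row]:
  step 1: row=3, L[3]='$', prepend. Next row=LF[3]=0
  step 2: row=0, L[0]='w', prepend. Next row=LF[0]=11
  step 3: row=11, L[11]='u', prepend. Next row=LF[11]=4
  step 4: row=4, L[4]='u', prepend. Next row=LF[4]=1
  step 5: row=1, L[1]='v', prepend. Next row=LF[1]=7
  step 6: row=7, L[7]='w', prepend. Next row=LF[7]=13
  step 7: row=13, L[13]='u', prepend. Next row=LF[13]=6
  step 8: row=6, L[6]='w', prepend. Next row=LF[6]=12
  step 9: row=12, L[12]='u', prepend. Next row=LF[12]=5
  step 10: row=5, L[5]='v', prepend. Next row=LF[5]=9
  step 11: row=9, L[9]='u', prepend. Next row=LF[9]=2
  step 12: row=2, L[2]='v', prepend. Next row=LF[2]=8
  step 13: row=8, L[8]='w', prepend. Next row=LF[8]=14
  step 14: row=14, L[14]='v', prepend. Next row=LF[14]=10
  step 15: row=10, L[10]='u', prepend. Next row=LF[10]=3
Reversed output: uvwvuvuwuwvuuw$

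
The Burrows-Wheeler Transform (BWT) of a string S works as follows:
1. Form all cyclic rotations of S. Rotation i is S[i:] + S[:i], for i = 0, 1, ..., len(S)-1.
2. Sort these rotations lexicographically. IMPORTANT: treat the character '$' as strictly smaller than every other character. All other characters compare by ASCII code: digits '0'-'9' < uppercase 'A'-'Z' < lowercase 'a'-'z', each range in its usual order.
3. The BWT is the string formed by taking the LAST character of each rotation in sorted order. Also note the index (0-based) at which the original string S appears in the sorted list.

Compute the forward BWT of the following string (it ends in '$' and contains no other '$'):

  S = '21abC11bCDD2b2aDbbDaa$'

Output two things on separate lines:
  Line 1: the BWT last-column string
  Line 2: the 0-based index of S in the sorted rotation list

All 22 rotations (rotation i = S[i:]+S[:i]):
  rot[0] = 21abC11bCDD2b2aDbbDaa$
  rot[1] = 1abC11bCDD2b2aDbbDaa$2
  rot[2] = abC11bCDD2b2aDbbDaa$21
  rot[3] = bC11bCDD2b2aDbbDaa$21a
  rot[4] = C11bCDD2b2aDbbDaa$21ab
  rot[5] = 11bCDD2b2aDbbDaa$21abC
  rot[6] = 1bCDD2b2aDbbDaa$21abC1
  rot[7] = bCDD2b2aDbbDaa$21abC11
  rot[8] = CDD2b2aDbbDaa$21abC11b
  rot[9] = DD2b2aDbbDaa$21abC11bC
  rot[10] = D2b2aDbbDaa$21abC11bCD
  rot[11] = 2b2aDbbDaa$21abC11bCDD
  rot[12] = b2aDbbDaa$21abC11bCDD2
  rot[13] = 2aDbbDaa$21abC11bCDD2b
  rot[14] = aDbbDaa$21abC11bCDD2b2
  rot[15] = DbbDaa$21abC11bCDD2b2a
  rot[16] = bbDaa$21abC11bCDD2b2aD
  rot[17] = bDaa$21abC11bCDD2b2aDb
  rot[18] = Daa$21abC11bCDD2b2aDbb
  rot[19] = aa$21abC11bCDD2b2aDbbD
  rot[20] = a$21abC11bCDD2b2aDbbDa
  rot[21] = $21abC11bCDD2b2aDbbDaa
Sorted (with $ < everything):
  sorted[0] = $21abC11bCDD2b2aDbbDaa  (last char: 'a')
  sorted[1] = 11bCDD2b2aDbbDaa$21abC  (last char: 'C')
  sorted[2] = 1abC11bCDD2b2aDbbDaa$2  (last char: '2')
  sorted[3] = 1bCDD2b2aDbbDaa$21abC1  (last char: '1')
  sorted[4] = 21abC11bCDD2b2aDbbDaa$  (last char: '$')
  sorted[5] = 2aDbbDaa$21abC11bCDD2b  (last char: 'b')
  sorted[6] = 2b2aDbbDaa$21abC11bCDD  (last char: 'D')
  sorted[7] = C11bCDD2b2aDbbDaa$21ab  (last char: 'b')
  sorted[8] = CDD2b2aDbbDaa$21abC11b  (last char: 'b')
  sorted[9] = D2b2aDbbDaa$21abC11bCD  (last char: 'D')
  sorted[10] = DD2b2aDbbDaa$21abC11bC  (last char: 'C')
  sorted[11] = Daa$21abC11bCDD2b2aDbb  (last char: 'b')
  sorted[12] = DbbDaa$21abC11bCDD2b2a  (last char: 'a')
  sorted[13] = a$21abC11bCDD2b2aDbbDa  (last char: 'a')
  sorted[14] = aDbbDaa$21abC11bCDD2b2  (last char: '2')
  sorted[15] = aa$21abC11bCDD2b2aDbbD  (last char: 'D')
  sorted[16] = abC11bCDD2b2aDbbDaa$21  (last char: '1')
  sorted[17] = b2aDbbDaa$21abC11bCDD2  (last char: '2')
  sorted[18] = bC11bCDD2b2aDbbDaa$21a  (last char: 'a')
  sorted[19] = bCDD2b2aDbbDaa$21abC11  (last char: '1')
  sorted[20] = bDaa$21abC11bCDD2b2aDb  (last char: 'b')
  sorted[21] = bbDaa$21abC11bCDD2b2aD  (last char: 'D')
Last column: aC21$bDbbDCbaa2D12a1bD
Original string S is at sorted index 4

Answer: aC21$bDbbDCbaa2D12a1bD
4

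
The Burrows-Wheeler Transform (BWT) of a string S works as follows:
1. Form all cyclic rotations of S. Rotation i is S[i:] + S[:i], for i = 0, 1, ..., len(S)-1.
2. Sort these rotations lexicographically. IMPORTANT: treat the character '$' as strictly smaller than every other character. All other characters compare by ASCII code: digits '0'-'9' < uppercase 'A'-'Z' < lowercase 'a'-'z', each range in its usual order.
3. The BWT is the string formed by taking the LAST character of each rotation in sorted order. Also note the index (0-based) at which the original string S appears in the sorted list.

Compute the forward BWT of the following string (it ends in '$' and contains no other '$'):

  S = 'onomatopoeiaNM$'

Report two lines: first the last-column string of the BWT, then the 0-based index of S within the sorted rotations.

Answer: MNaimoeoopn$toa
11

Derivation:
All 15 rotations (rotation i = S[i:]+S[:i]):
  rot[0] = onomatopoeiaNM$
  rot[1] = nomatopoeiaNM$o
  rot[2] = omatopoeiaNM$on
  rot[3] = matopoeiaNM$ono
  rot[4] = atopoeiaNM$onom
  rot[5] = topoeiaNM$onoma
  rot[6] = opoeiaNM$onomat
  rot[7] = poeiaNM$onomato
  rot[8] = oeiaNM$onomatop
  rot[9] = eiaNM$onomatopo
  rot[10] = iaNM$onomatopoe
  rot[11] = aNM$onomatopoei
  rot[12] = NM$onomatopoeia
  rot[13] = M$onomatopoeiaN
  rot[14] = $onomatopoeiaNM
Sorted (with $ < everything):
  sorted[0] = $onomatopoeiaNM  (last char: 'M')
  sorted[1] = M$onomatopoeiaN  (last char: 'N')
  sorted[2] = NM$onomatopoeia  (last char: 'a')
  sorted[3] = aNM$onomatopoei  (last char: 'i')
  sorted[4] = atopoeiaNM$onom  (last char: 'm')
  sorted[5] = eiaNM$onomatopo  (last char: 'o')
  sorted[6] = iaNM$onomatopoe  (last char: 'e')
  sorted[7] = matopoeiaNM$ono  (last char: 'o')
  sorted[8] = nomatopoeiaNM$o  (last char: 'o')
  sorted[9] = oeiaNM$onomatop  (last char: 'p')
  sorted[10] = omatopoeiaNM$on  (last char: 'n')
  sorted[11] = onomatopoeiaNM$  (last char: '$')
  sorted[12] = opoeiaNM$onomat  (last char: 't')
  sorted[13] = poeiaNM$onomato  (last char: 'o')
  sorted[14] = topoeiaNM$onoma  (last char: 'a')
Last column: MNaimoeoopn$toa
Original string S is at sorted index 11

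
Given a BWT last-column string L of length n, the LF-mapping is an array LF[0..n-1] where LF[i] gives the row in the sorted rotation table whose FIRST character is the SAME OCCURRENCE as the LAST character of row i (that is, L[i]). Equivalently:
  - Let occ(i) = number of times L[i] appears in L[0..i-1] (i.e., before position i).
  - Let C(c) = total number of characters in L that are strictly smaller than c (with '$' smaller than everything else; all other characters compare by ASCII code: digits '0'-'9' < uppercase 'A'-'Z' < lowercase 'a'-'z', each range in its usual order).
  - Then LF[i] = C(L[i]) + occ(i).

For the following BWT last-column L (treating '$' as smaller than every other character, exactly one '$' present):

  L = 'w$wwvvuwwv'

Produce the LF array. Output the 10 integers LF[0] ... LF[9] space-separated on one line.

Char counts: '$':1, 'u':1, 'v':3, 'w':5
C (first-col start): C('$')=0, C('u')=1, C('v')=2, C('w')=5
L[0]='w': occ=0, LF[0]=C('w')+0=5+0=5
L[1]='$': occ=0, LF[1]=C('$')+0=0+0=0
L[2]='w': occ=1, LF[2]=C('w')+1=5+1=6
L[3]='w': occ=2, LF[3]=C('w')+2=5+2=7
L[4]='v': occ=0, LF[4]=C('v')+0=2+0=2
L[5]='v': occ=1, LF[5]=C('v')+1=2+1=3
L[6]='u': occ=0, LF[6]=C('u')+0=1+0=1
L[7]='w': occ=3, LF[7]=C('w')+3=5+3=8
L[8]='w': occ=4, LF[8]=C('w')+4=5+4=9
L[9]='v': occ=2, LF[9]=C('v')+2=2+2=4

Answer: 5 0 6 7 2 3 1 8 9 4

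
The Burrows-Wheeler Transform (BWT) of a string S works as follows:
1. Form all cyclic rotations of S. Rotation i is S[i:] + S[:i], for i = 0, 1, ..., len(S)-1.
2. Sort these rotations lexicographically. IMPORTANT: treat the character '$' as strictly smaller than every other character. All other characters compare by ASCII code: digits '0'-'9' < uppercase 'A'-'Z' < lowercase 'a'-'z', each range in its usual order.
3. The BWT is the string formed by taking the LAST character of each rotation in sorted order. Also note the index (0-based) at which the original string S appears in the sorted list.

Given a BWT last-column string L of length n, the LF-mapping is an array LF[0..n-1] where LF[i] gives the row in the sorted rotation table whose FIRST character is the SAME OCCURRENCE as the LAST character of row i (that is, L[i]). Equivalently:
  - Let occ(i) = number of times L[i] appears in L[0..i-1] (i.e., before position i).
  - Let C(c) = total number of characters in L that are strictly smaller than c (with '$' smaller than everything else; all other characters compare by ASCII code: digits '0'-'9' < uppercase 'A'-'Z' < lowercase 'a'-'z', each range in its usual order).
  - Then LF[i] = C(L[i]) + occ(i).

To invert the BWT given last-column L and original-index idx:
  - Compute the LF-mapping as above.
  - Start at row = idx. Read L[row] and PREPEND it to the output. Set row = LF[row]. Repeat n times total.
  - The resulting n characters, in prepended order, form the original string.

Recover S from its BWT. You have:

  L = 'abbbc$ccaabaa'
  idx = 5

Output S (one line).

LF mapping: 1 6 7 8 10 0 11 12 2 3 9 4 5
Walk LF starting at row 5, prepending L[row]:
  step 1: row=5, L[5]='$', prepend. Next row=LF[5]=0
  step 2: row=0, L[0]='a', prepend. Next row=LF[0]=1
  step 3: row=1, L[1]='b', prepend. Next row=LF[1]=6
  step 4: row=6, L[6]='c', prepend. Next row=LF[6]=11
  step 5: row=11, L[11]='a', prepend. Next row=LF[11]=4
  step 6: row=4, L[4]='c', prepend. Next row=LF[4]=10
  step 7: row=10, L[10]='b', prepend. Next row=LF[10]=9
  step 8: row=9, L[9]='a', prepend. Next row=LF[9]=3
  step 9: row=3, L[3]='b', prepend. Next row=LF[3]=8
  step 10: row=8, L[8]='a', prepend. Next row=LF[8]=2
  step 11: row=2, L[2]='b', prepend. Next row=LF[2]=7
  step 12: row=7, L[7]='c', prepend. Next row=LF[7]=12
  step 13: row=12, L[12]='a', prepend. Next row=LF[12]=5
Reversed output: acbababcacba$

Answer: acbababcacba$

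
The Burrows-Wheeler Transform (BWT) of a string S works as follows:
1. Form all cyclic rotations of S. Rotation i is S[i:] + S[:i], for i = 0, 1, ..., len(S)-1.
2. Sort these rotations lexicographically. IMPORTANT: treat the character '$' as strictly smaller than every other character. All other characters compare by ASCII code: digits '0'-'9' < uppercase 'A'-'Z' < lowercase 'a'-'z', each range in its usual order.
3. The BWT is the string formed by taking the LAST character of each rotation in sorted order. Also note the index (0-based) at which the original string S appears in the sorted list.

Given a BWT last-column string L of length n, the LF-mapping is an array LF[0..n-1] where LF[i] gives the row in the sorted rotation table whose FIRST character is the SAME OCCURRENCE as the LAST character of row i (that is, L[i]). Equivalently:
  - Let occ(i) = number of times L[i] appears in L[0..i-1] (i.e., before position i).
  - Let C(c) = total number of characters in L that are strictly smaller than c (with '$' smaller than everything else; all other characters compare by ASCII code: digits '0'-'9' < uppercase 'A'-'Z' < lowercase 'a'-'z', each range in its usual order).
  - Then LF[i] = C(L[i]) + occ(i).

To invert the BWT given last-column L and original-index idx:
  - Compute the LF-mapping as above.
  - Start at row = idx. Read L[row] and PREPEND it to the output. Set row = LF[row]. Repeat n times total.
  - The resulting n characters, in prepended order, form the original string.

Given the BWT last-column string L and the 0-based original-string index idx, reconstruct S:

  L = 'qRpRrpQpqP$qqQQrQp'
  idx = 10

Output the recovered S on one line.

LF mapping: 12 6 8 7 16 9 2 10 13 1 0 14 15 3 4 17 5 11
Walk LF starting at row 10, prepending L[row]:
  step 1: row=10, L[10]='$', prepend. Next row=LF[10]=0
  step 2: row=0, L[0]='q', prepend. Next row=LF[0]=12
  step 3: row=12, L[12]='q', prepend. Next row=LF[12]=15
  step 4: row=15, L[15]='r', prepend. Next row=LF[15]=17
  step 5: row=17, L[17]='p', prepend. Next row=LF[17]=11
  step 6: row=11, L[11]='q', prepend. Next row=LF[11]=14
  step 7: row=14, L[14]='Q', prepend. Next row=LF[14]=4
  step 8: row=4, L[4]='r', prepend. Next row=LF[4]=16
  step 9: row=16, L[16]='Q', prepend. Next row=LF[16]=5
  step 10: row=5, L[5]='p', prepend. Next row=LF[5]=9
  step 11: row=9, L[9]='P', prepend. Next row=LF[9]=1
  step 12: row=1, L[1]='R', prepend. Next row=LF[1]=6
  step 13: row=6, L[6]='Q', prepend. Next row=LF[6]=2
  step 14: row=2, L[2]='p', prepend. Next row=LF[2]=8
  step 15: row=8, L[8]='q', prepend. Next row=LF[8]=13
  step 16: row=13, L[13]='Q', prepend. Next row=LF[13]=3
  step 17: row=3, L[3]='R', prepend. Next row=LF[3]=7
  step 18: row=7, L[7]='p', prepend. Next row=LF[7]=10
Reversed output: pRQqpQRPpQrQqprqq$

Answer: pRQqpQRPpQrQqprqq$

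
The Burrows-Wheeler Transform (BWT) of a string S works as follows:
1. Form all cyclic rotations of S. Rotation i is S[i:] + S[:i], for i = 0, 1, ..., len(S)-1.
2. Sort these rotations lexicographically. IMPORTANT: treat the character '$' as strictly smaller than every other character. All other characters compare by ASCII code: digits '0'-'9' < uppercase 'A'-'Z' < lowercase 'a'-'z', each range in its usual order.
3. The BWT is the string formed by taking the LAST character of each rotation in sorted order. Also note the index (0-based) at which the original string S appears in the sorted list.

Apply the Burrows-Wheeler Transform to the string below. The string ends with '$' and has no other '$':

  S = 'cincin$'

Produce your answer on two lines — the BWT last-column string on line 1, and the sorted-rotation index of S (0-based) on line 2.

All 7 rotations (rotation i = S[i:]+S[:i]):
  rot[0] = cincin$
  rot[1] = incin$c
  rot[2] = ncin$ci
  rot[3] = cin$cin
  rot[4] = in$cinc
  rot[5] = n$cinci
  rot[6] = $cincin
Sorted (with $ < everything):
  sorted[0] = $cincin  (last char: 'n')
  sorted[1] = cin$cin  (last char: 'n')
  sorted[2] = cincin$  (last char: '$')
  sorted[3] = in$cinc  (last char: 'c')
  sorted[4] = incin$c  (last char: 'c')
  sorted[5] = n$cinci  (last char: 'i')
  sorted[6] = ncin$ci  (last char: 'i')
Last column: nn$ccii
Original string S is at sorted index 2

Answer: nn$ccii
2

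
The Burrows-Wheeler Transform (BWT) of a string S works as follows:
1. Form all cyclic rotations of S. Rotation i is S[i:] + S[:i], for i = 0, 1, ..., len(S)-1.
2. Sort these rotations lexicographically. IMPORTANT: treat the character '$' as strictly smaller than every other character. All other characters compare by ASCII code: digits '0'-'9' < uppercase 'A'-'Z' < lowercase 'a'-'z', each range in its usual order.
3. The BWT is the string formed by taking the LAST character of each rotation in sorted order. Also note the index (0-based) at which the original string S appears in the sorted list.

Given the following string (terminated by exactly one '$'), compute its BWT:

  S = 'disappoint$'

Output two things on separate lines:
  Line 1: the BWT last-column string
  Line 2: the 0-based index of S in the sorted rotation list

All 11 rotations (rotation i = S[i:]+S[:i]):
  rot[0] = disappoint$
  rot[1] = isappoint$d
  rot[2] = sappoint$di
  rot[3] = appoint$dis
  rot[4] = ppoint$disa
  rot[5] = point$disap
  rot[6] = oint$disapp
  rot[7] = int$disappo
  rot[8] = nt$disappoi
  rot[9] = t$disappoin
  rot[10] = $disappoint
Sorted (with $ < everything):
  sorted[0] = $disappoint  (last char: 't')
  sorted[1] = appoint$dis  (last char: 's')
  sorted[2] = disappoint$  (last char: '$')
  sorted[3] = int$disappo  (last char: 'o')
  sorted[4] = isappoint$d  (last char: 'd')
  sorted[5] = nt$disappoi  (last char: 'i')
  sorted[6] = oint$disapp  (last char: 'p')
  sorted[7] = point$disap  (last char: 'p')
  sorted[8] = ppoint$disa  (last char: 'a')
  sorted[9] = sappoint$di  (last char: 'i')
  sorted[10] = t$disappoin  (last char: 'n')
Last column: ts$odippain
Original string S is at sorted index 2

Answer: ts$odippain
2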